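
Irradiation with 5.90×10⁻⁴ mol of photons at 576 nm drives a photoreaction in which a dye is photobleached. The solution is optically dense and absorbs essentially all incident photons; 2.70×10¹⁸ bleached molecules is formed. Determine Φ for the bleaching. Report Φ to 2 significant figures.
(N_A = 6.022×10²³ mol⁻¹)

Φ = 0.0076

Product: 2.70×10¹⁸ / 6.022×10²³ = 4.484×10⁻⁶ mol.
Φ = 4.484×10⁻⁶ mol / 5.90×10⁻⁴ mol photons = 0.0076.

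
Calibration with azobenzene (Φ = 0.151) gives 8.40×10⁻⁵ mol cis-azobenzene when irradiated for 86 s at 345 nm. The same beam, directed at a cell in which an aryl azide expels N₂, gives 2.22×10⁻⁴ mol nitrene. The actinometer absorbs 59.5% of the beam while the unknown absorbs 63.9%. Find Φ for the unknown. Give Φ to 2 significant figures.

Φ = 0.37

Photons absorbed by the actinometer: 8.40×10⁻⁵ / 0.151 = 5.563×10⁻⁴ mol.
Incident flux: 5.563×10⁻⁴ / 0.595 = 9.350×10⁻⁴ einstein.
Absorbed by unknown: 0.639 × 9.350×10⁻⁴ = 5.975×10⁻⁴ mol.
Φ(unknown) = 2.22×10⁻⁴ / 5.975×10⁻⁴ = 0.37.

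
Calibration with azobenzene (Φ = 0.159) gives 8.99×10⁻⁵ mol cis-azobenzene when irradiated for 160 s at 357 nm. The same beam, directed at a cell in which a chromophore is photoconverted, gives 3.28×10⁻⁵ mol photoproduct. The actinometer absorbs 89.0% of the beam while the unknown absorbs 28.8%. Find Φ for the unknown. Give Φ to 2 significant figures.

Photons absorbed by the actinometer: 8.99×10⁻⁵ / 0.159 = 5.654×10⁻⁴ mol.
Incident flux: 5.654×10⁻⁴ / 0.890 = 6.353×10⁻⁴ einstein.
Absorbed by unknown: 0.288 × 6.353×10⁻⁴ = 1.830×10⁻⁴ mol.
Φ(unknown) = 3.28×10⁻⁵ / 1.830×10⁻⁴ = 0.18.

Φ = 0.18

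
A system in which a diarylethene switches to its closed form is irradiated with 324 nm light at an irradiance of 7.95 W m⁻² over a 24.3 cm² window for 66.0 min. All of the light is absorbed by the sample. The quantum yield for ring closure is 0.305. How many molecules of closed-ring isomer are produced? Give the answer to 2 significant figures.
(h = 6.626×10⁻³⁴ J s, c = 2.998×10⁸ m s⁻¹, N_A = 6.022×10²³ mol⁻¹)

3.8×10¹⁹ molecules

Photon energy at 324 nm: hc/λ = (6.626×10⁻³⁴)(2.998×10⁸)/(324×10⁻⁹) = 6.131×10⁻¹⁹ J.
Energy delivered: (7.95 W m⁻²)(24.3×10⁻⁴ m²)(3960 s) = 76.50 J.
Photons incident: 76.50 / 6.131×10⁻¹⁹ = 1.248×10²⁰, i.e. 1.248×10²⁰/6.022×10²³ = 2.072×10⁻⁴ mol.
Product: Φ × n_abs = 0.305 × 2.072×10⁻⁴ = 6.320×10⁻⁵ mol.
As a count: 6.320×10⁻⁵ × 6.022×10²³ = 3.8×10¹⁹.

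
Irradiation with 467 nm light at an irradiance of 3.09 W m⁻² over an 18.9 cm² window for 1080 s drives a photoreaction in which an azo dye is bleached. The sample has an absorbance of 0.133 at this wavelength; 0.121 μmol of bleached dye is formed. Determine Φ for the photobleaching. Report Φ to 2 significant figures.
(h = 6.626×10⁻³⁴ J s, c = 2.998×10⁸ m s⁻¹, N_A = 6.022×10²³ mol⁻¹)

Product: 0.121 μmol = 1.21×10⁻⁷ mol.
Photon energy at 467 nm: hc/λ = (6.626×10⁻³⁴)(2.998×10⁸)/(467×10⁻⁹) = 4.254×10⁻¹⁹ J.
Energy delivered: (3.09 W m⁻²)(18.9×10⁻⁴ m²)(1080 s) = 6.307 J.
Photons incident: 6.307 / 4.254×10⁻¹⁹ = 1.483×10¹⁹, i.e. 1.483×10¹⁹/6.022×10²³ = 2.463×10⁻⁵ mol.
Fraction absorbed: 1 − 10^(−0.133) = 0.2638.
Photons absorbed: 0.2638 × 2.463×10⁻⁵ = 6.497×10⁻⁶ mol.
Φ = 1.21×10⁻⁷ mol / 6.497×10⁻⁶ mol photons = 0.019.

Φ = 0.019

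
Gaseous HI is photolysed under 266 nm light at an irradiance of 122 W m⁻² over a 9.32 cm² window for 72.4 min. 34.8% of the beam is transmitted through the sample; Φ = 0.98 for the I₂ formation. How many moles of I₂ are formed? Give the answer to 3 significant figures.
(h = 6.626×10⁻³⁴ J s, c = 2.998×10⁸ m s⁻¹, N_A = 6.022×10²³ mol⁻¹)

7.02×10⁻⁴ mol

Photon energy at 266 nm: hc/λ = (6.626×10⁻³⁴)(2.998×10⁸)/(266×10⁻⁹) = 7.468×10⁻¹⁹ J.
Energy delivered: (122 W m⁻²)(9.32×10⁻⁴ m²)(4344 s) = 493.9 J.
Photons incident: 493.9 / 7.468×10⁻¹⁹ = 6.614×10²⁰, i.e. 6.614×10²⁰/6.022×10²³ = 0.001098 mol.
Fraction absorbed: 1 − 34.8/100 = 0.6520.
Photons absorbed: 0.6520 × 0.001098 = 7.159×10⁻⁴ mol.
Product: Φ × n_abs = 0.98 × 7.159×10⁻⁴ = 7.016×10⁻⁴ mol.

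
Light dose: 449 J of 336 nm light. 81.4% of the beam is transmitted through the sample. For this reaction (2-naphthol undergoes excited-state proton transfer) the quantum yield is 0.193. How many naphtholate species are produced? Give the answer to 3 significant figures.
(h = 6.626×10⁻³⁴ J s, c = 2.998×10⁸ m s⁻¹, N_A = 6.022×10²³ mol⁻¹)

2.73×10¹⁹ species

Photon energy at 336 nm: hc/λ = (6.626×10⁻³⁴)(2.998×10⁸)/(336×10⁻⁹) = 5.912×10⁻¹⁹ J.
Photons incident: 449 / 5.912×10⁻¹⁹ = 7.595×10²⁰, i.e. 7.595×10²⁰/6.022×10²³ = 0.001261 mol.
Fraction absorbed: 1 − 81.4/100 = 0.1860.
Photons absorbed: 0.1860 × 0.001261 = 2.345×10⁻⁴ mol.
Product: Φ × n_abs = 0.193 × 2.345×10⁻⁴ = 4.526×10⁻⁵ mol.
As a count: 4.526×10⁻⁵ × 6.022×10²³ = 2.73×10¹⁹.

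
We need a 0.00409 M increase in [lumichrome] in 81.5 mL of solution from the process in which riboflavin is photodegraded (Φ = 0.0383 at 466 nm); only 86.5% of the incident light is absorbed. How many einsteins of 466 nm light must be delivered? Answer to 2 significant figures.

0.010 einstein

Product: (0.00409 M)(0.0815 L) = 3.333e-4 mol.
Photons that must be absorbed: 3.333e-4 / 0.0383 = 0.008702 mol.
Incident photons needed: 0.008702 / 0.865 = 0.01006 mol.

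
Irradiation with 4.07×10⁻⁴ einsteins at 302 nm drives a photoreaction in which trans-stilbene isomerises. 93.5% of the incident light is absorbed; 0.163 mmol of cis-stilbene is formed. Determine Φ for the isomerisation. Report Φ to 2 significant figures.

Product: 0.163 mmol = 1.63×10⁻⁴ mol.
Photons absorbed: 0.935 × 4.07×10⁻⁴ = 3.805×10⁻⁴ mol.
Φ = 1.63×10⁻⁴ mol / 3.805×10⁻⁴ mol photons = 0.43.

Φ = 0.43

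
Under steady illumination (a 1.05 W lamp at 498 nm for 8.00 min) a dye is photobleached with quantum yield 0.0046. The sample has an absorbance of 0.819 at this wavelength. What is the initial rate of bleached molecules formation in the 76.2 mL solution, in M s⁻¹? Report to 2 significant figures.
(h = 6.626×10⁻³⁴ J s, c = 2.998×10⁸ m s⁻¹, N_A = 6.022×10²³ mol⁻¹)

2.2×10⁻⁷ M s⁻¹

Photon energy at 498 nm: hc/λ = (6.626×10⁻³⁴)(2.998×10⁸)/(498×10⁻⁹) = 3.989×10⁻¹⁹ J.
Energy delivered: (1.05 W)(480 s) = 504.0 J.
Photons incident: 504.0 / 3.989×10⁻¹⁹ = 1.263×10²¹, i.e. 1.263×10²¹/6.022×10²³ = 0.002097 mol.
Fraction absorbed: 1 − 10^(−0.819) = 0.8483.
Photons absorbed: 0.8483 × 0.002097 = 0.001779 mol.
Product formed: 0.0046 × 0.001779 = 8.183×10⁻⁶ mol.
Rate: 8.183×10⁻⁶ mol / (480 s × 0.0762 L) = 2.2×10⁻⁷ M s⁻¹.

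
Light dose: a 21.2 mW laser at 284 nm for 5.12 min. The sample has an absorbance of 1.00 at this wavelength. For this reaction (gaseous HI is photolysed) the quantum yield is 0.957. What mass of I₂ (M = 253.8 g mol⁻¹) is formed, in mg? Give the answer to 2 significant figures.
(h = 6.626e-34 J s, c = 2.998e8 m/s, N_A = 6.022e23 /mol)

Photon energy at 284 nm: hc/λ = (6.626e-34)(2.998e8)/(284e-9) = 6.995e-19 J.
Energy delivered: (21.2 mW)(307.2 s) = 6.513 J.
Photons incident: 6.513 / 6.995e-19 = 9.311e18, i.e. 9.311e18/6.022e23 = 1.546e-5 mol.
Fraction absorbed: 1 − 10^(−1.00) = 0.9000.
Photons absorbed: 0.9000 × 1.546e-5 = 1.391e-5 mol.
Product: Φ × n_abs = 0.957 × 1.391e-5 = 1.331e-5 mol.
Mass: 1.331e-5 × 253.8 = 0.003378 g = 3.4 mg.

3.4 mg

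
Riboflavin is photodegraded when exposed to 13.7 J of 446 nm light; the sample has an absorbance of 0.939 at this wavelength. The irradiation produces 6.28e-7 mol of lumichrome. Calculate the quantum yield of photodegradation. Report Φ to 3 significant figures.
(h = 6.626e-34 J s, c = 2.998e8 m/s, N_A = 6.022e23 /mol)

Φ = 0.0139

Photon energy at 446 nm: hc/λ = (6.626e-34)(2.998e8)/(446e-9) = 4.454e-19 J.
Photons incident: 13.7 / 4.454e-19 = 3.076e19, i.e. 3.076e19/6.022e23 = 5.108e-5 mol.
Fraction absorbed: 1 − 10^(−0.939) = 0.8849.
Photons absorbed: 0.8849 × 5.108e-5 = 4.520e-5 mol.
Φ = 6.28e-7 mol / 4.520e-5 mol photons = 0.0139.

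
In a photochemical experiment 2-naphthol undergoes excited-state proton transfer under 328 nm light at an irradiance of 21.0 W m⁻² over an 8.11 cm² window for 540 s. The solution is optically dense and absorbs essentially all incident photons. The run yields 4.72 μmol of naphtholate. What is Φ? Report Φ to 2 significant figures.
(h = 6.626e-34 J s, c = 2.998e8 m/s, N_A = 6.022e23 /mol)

Product: 4.72 μmol = 4.72e-6 mol.
Photon energy at 328 nm: hc/λ = (6.626e-34)(2.998e8)/(328e-9) = 6.056e-19 J.
Energy delivered: (21.0 W m⁻²)(8.11e-4 m²)(540 s) = 9.197 J.
Photons incident: 9.197 / 6.056e-19 = 1.519e19, i.e. 1.519e19/6.022e23 = 2.522e-5 mol.
Φ = 4.72e-6 mol / 2.522e-5 mol photons = 0.19.

Φ = 0.19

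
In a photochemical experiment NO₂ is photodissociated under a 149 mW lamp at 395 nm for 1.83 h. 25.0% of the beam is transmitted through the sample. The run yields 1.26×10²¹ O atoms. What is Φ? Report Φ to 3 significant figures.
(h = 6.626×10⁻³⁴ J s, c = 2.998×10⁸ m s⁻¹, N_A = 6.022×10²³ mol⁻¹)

Φ = 0.861

Product: 1.26×10²¹ / 6.022×10²³ = 0.002092 mol.
Photon energy at 395 nm: hc/λ = (6.626×10⁻³⁴)(2.998×10⁸)/(395×10⁻⁹) = 5.029×10⁻¹⁹ J.
Energy delivered: (149 mW)(6588 s) = 981.6 J.
Photons incident: 981.6 / 5.029×10⁻¹⁹ = 1.952×10²¹, i.e. 1.952×10²¹/6.022×10²³ = 0.003241 mol.
Fraction absorbed: 1 − 25.0/100 = 0.7500.
Photons absorbed: 0.7500 × 0.003241 = 0.002431 mol.
Φ = 0.002092 mol / 0.002431 mol photons = 0.861.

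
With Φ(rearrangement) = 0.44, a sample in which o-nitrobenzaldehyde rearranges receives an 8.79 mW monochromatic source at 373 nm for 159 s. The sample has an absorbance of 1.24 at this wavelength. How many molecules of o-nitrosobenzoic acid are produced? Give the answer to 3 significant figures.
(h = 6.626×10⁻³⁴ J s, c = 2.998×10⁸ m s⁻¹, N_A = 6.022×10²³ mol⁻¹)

Photon energy at 373 nm: hc/λ = (6.626×10⁻³⁴)(2.998×10⁸)/(373×10⁻⁹) = 5.326×10⁻¹⁹ J.
Energy delivered: (8.79 mW)(159 s) = 1.398 J.
Photons incident: 1.398 / 5.326×10⁻¹⁹ = 2.625×10¹⁸, i.e. 2.625×10¹⁸/6.022×10²³ = 4.359×10⁻⁶ mol.
Fraction absorbed: 1 − 10^(−1.24) = 0.9425.
Photons absorbed: 0.9425 × 4.359×10⁻⁶ = 4.108×10⁻⁶ mol.
Product: Φ × n_abs = 0.44 × 4.108×10⁻⁶ = 1.808×10⁻⁶ mol.
As a count: 1.808×10⁻⁶ × 6.022×10²³ = 1.09×10¹⁸.

1.09×10¹⁸ molecules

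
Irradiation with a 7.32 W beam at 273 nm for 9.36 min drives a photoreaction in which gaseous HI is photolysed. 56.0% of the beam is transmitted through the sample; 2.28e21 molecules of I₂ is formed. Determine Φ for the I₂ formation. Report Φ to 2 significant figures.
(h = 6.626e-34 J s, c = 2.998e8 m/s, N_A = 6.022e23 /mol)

Product: 2.28e21 / 6.022e23 = 0.003786 mol.
Photon energy at 273 nm: hc/λ = (6.626e-34)(2.998e8)/(273e-9) = 7.276e-19 J.
Energy delivered: (7.32 W)(561.6 s) = 4111 J.
Photons incident: 4111 / 7.276e-19 = 5.650e21, i.e. 5.650e21/6.022e23 = 0.009382 mol.
Fraction absorbed: 1 − 56.0/100 = 0.4400.
Photons absorbed: 0.4400 × 0.009382 = 0.004128 mol.
Φ = 0.003786 mol / 0.004128 mol photons = 0.92.

Φ = 0.92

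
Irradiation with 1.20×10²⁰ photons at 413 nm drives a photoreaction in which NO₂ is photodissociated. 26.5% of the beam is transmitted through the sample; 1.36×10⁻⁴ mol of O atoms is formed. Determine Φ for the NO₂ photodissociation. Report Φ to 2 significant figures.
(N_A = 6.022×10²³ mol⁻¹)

Φ = 0.93

Moles of photons: 1.20×10²⁰ / 6.022×10²³ = 1.993×10⁻⁴ mol.
Fraction absorbed: 1 − 26.5/100 = 0.7350.
Photons absorbed: 0.7350 × 1.993×10⁻⁴ = 1.465×10⁻⁴ mol.
Φ = 1.36×10⁻⁴ mol / 1.465×10⁻⁴ mol photons = 0.93.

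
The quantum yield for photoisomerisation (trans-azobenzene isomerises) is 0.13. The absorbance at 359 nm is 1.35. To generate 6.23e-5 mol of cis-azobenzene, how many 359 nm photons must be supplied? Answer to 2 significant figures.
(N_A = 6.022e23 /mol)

Photons that must be absorbed: 6.23e-5 / 0.13 = 4.792e-4 mol.
Fraction absorbed: 1 − 10^(−1.35) = 0.9553.
Incident photons needed: 4.792e-4 / 0.9553 = 5.016e-4 mol.
Photon count: 5.016e-4 × 6.022e23 = 3.0e20.

3.0e20 photons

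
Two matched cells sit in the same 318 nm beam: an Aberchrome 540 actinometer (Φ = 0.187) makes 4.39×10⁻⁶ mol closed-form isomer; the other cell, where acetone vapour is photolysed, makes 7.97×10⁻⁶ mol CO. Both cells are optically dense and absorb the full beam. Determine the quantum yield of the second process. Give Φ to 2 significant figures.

Φ = 0.34

Photons absorbed by the actinometer: 4.39×10⁻⁶ / 0.187 = 2.348×10⁻⁵ mol.
Φ(unknown) = 7.97×10⁻⁶ / 2.348×10⁻⁵ = 0.34.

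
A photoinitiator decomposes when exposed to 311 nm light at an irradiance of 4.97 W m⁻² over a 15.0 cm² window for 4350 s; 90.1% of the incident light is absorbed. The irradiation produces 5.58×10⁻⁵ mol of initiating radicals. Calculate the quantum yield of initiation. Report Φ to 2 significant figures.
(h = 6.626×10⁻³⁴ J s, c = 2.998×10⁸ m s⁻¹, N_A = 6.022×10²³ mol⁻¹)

Photon energy at 311 nm: hc/λ = (6.626×10⁻³⁴)(2.998×10⁸)/(311×10⁻⁹) = 6.387×10⁻¹⁹ J.
Energy delivered: (4.97 W m⁻²)(15.0×10⁻⁴ m²)(4350 s) = 32.43 J.
Photons incident: 32.43 / 6.387×10⁻¹⁹ = 5.078×10¹⁹, i.e. 5.078×10¹⁹/6.022×10²³ = 8.432×10⁻⁵ mol.
Photons absorbed: 0.901 × 8.432×10⁻⁵ = 7.597×10⁻⁵ mol.
Φ = 5.58×10⁻⁵ mol / 7.597×10⁻⁵ mol photons = 0.73.

Φ = 0.73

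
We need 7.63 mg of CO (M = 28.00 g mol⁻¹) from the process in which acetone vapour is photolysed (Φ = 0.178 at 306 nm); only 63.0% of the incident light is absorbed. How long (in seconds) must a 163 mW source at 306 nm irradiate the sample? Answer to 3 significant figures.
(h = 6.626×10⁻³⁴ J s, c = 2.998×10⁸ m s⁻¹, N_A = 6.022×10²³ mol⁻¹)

t ≈ 5830 s

Product: 7.63 mg / 28.00 g mol⁻¹ = 2.725×10⁻⁴ mol.
Photons that must be absorbed: 2.725×10⁻⁴ / 0.178 = 0.001531 mol.
Incident photons needed: 0.001531 / 0.630 = 0.002430 mol.
Photon energy: hc/λ = 6.492×10⁻¹⁹ J; per mole, 3.909×10⁵ J mol⁻¹.
Energy required: 0.002430 × 3.909×10⁵ = 949.9 J.
Time: 949.9 J / 0.163 W = 5830 s.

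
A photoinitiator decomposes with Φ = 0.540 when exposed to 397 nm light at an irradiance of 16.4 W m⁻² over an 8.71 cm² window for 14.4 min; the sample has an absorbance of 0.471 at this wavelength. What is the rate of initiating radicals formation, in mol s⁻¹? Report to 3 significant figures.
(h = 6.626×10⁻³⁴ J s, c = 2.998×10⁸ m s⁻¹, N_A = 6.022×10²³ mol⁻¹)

Photon energy at 397 nm: hc/λ = (6.626×10⁻³⁴)(2.998×10⁸)/(397×10⁻⁹) = 5.004×10⁻¹⁹ J.
Energy delivered: (16.4 W m⁻²)(8.71×10⁻⁴ m²)(864 s) = 12.34 J.
Photons incident: 12.34 / 5.004×10⁻¹⁹ = 2.466×10¹⁹, i.e. 2.466×10¹⁹/6.022×10²³ = 4.095×10⁻⁵ mol.
Fraction absorbed: 1 − 10^(−0.471) = 0.6619.
Photons absorbed: 0.6619 × 4.095×10⁻⁵ = 2.710×10⁻⁵ mol.
Product formed: 0.540 × 2.710×10⁻⁵ = 1.463×10⁻⁵ mol.
Rate: 1.463×10⁻⁵ / 864 s = 1.69×10⁻⁸ mol s⁻¹.

1.69×10⁻⁸ mol s⁻¹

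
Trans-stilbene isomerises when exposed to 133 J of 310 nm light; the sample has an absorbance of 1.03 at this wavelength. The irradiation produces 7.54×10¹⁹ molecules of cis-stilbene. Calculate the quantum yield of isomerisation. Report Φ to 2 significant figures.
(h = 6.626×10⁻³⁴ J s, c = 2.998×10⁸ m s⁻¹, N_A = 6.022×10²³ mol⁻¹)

Product: 7.54×10¹⁹ / 6.022×10²³ = 1.252×10⁻⁴ mol.
Photon energy at 310 nm: hc/λ = (6.626×10⁻³⁴)(2.998×10⁸)/(310×10⁻⁹) = 6.408×10⁻¹⁹ J.
Photons incident: 133 / 6.408×10⁻¹⁹ = 2.076×10²⁰, i.e. 2.076×10²⁰/6.022×10²³ = 3.447×10⁻⁴ mol.
Fraction absorbed: 1 − 10^(−1.03) = 0.9067.
Photons absorbed: 0.9067 × 3.447×10⁻⁴ = 3.125×10⁻⁴ mol.
Φ = 1.252×10⁻⁴ mol / 3.125×10⁻⁴ mol photons = 0.40.

Φ = 0.40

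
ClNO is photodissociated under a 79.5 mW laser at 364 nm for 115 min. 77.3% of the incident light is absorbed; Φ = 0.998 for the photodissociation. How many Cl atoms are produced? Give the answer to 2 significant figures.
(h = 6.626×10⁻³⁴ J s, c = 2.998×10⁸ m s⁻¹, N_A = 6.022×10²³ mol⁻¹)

Photon energy at 364 nm: hc/λ = (6.626×10⁻³⁴)(2.998×10⁸)/(364×10⁻⁹) = 5.457×10⁻¹⁹ J.
Energy delivered: (79.5 mW)(6900 s) = 548.6 J.
Photons incident: 548.6 / 5.457×10⁻¹⁹ = 1.005×10²¹, i.e. 1.005×10²¹/6.022×10²³ = 0.001669 mol.
Photons absorbed: 0.773 × 0.001669 = 0.001290 mol.
Product: Φ × n_abs = 0.998 × 0.001290 = 0.001287 mol.
As a count: 0.001287 × 6.022×10²³ = 7.8×10²⁰.

7.8×10²⁰ atoms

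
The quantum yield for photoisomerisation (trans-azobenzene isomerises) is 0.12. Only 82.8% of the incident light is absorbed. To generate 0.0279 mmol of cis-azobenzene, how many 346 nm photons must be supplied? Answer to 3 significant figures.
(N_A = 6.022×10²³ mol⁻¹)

Product: 0.0279 mmol = 2.79×10⁻⁵ mol.
Photons that must be absorbed: 2.79×10⁻⁵ / 0.12 = 2.325×10⁻⁴ mol.
Incident photons needed: 2.325×10⁻⁴ / 0.828 = 2.808×10⁻⁴ mol.
Photon count: 2.808×10⁻⁴ × 6.022×10²³ = 1.69×10²⁰.

1.69×10²⁰ photons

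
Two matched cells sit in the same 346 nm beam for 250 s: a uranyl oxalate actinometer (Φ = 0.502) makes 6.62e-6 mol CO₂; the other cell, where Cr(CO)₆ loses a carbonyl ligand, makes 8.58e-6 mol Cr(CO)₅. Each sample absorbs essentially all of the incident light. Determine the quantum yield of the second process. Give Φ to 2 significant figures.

Φ = 0.65

Photons absorbed by the actinometer: 6.62e-6 / 0.502 = 1.319e-5 mol.
Φ(unknown) = 8.58e-6 / 1.319e-5 = 0.65.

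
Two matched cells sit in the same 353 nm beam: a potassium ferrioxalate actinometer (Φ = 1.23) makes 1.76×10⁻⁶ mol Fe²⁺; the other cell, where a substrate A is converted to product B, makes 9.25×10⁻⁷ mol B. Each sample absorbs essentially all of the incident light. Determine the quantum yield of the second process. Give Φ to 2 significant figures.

Photons absorbed by the actinometer: 1.76×10⁻⁶ / 1.23 = 1.431×10⁻⁶ mol.
Φ(unknown) = 9.25×10⁻⁷ / 1.431×10⁻⁶ = 0.65.

Φ = 0.65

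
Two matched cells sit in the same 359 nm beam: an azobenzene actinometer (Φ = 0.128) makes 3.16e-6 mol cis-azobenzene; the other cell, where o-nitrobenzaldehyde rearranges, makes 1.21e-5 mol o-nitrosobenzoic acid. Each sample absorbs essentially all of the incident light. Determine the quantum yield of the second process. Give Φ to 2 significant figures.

Photons absorbed by the actinometer: 3.16e-6 / 0.128 = 2.469e-5 mol.
Φ(unknown) = 1.21e-5 / 2.469e-5 = 0.49.

Φ = 0.49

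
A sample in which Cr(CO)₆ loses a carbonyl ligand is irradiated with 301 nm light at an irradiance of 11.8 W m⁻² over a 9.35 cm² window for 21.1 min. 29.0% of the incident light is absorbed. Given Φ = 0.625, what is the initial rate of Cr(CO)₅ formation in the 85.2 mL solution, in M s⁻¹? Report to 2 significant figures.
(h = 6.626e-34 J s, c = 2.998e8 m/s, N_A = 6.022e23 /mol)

Photon energy at 301 nm: hc/λ = (6.626e-34)(2.998e8)/(301e-9) = 6.600e-19 J.
Energy delivered: (11.8 W m⁻²)(9.35e-4 m²)(1266 s) = 13.97 J.
Photons incident: 13.97 / 6.600e-19 = 2.117e19, i.e. 2.117e19/6.022e23 = 3.515e-5 mol.
Photons absorbed: 0.290 × 3.515e-5 = 1.019e-5 mol.
Product formed: 0.625 × 1.019e-5 = 6.369e-6 mol.
Rate: 6.369e-6 mol / (1266 s × 0.0852 L) = 5.9e-8 M s⁻¹.

5.9e-8 M s⁻¹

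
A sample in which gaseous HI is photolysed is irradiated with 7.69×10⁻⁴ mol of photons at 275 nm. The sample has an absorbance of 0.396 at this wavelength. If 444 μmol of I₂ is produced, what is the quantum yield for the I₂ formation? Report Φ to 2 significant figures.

Product: 444 μmol = 4.44×10⁻⁴ mol.
Fraction absorbed: 1 − 10^(−0.396) = 0.5982.
Photons absorbed: 0.5982 × 7.69×10⁻⁴ = 4.600×10⁻⁴ mol.
Φ = 4.44×10⁻⁴ mol / 4.600×10⁻⁴ mol photons = 0.97.

Φ = 0.97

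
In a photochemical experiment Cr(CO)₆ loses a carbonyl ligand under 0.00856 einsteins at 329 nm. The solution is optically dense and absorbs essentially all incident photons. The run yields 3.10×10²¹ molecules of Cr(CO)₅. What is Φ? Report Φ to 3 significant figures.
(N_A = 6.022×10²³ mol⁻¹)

Product: 3.10×10²¹ / 6.022×10²³ = 0.005148 mol.
Φ = 0.005148 mol / 0.00856 mol photons = 0.601.

Φ = 0.601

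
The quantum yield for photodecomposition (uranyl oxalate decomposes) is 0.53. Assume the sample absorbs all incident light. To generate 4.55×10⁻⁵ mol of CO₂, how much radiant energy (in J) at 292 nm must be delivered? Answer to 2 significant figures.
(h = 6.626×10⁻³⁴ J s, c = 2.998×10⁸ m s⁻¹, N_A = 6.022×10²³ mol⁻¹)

Photons that must be absorbed: 4.55×10⁻⁵ / 0.53 = 8.585×10⁻⁵ mol.
Photon energy: hc/λ = 6.803×10⁻¹⁹ J; per mole, 4.097×10⁵ J mol⁻¹.
Energy required: 8.585×10⁻⁵ × 4.097×10⁵ = 35 J.

35 J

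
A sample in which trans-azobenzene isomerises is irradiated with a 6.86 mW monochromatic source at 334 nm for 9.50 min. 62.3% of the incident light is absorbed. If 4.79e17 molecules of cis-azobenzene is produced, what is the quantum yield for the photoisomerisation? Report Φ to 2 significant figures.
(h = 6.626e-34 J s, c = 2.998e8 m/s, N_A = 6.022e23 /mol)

Product: 4.79e17 / 6.022e23 = 7.954e-7 mol.
Photon energy at 334 nm: hc/λ = (6.626e-34)(2.998e8)/(334e-9) = 5.948e-19 J.
Energy delivered: (6.86 mW)(570 s) = 3.910 J.
Photons incident: 3.910 / 5.948e-19 = 6.574e18, i.e. 6.574e18/6.022e23 = 1.092e-5 mol.
Photons absorbed: 0.623 × 1.092e-5 = 6.803e-6 mol.
Φ = 7.954e-7 mol / 6.803e-6 mol photons = 0.12.

Φ = 0.12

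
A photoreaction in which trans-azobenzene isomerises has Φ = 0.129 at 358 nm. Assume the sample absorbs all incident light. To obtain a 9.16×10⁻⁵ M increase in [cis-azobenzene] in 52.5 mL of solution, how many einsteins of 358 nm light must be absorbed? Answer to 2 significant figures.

3.7×10⁻⁵ einstein

Product: (9.16×10⁻⁵ M)(0.0525 L) = 4.809×10⁻⁶ mol.
Photons that must be absorbed: 4.809×10⁻⁶ / 0.129 = 3.728×10⁻⁵ mol.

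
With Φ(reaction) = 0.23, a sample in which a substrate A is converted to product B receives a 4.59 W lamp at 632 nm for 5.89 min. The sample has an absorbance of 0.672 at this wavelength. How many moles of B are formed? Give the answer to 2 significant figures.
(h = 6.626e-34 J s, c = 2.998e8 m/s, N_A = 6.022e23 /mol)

0.0016 mol

Photon energy at 632 nm: hc/λ = (6.626e-34)(2.998e8)/(632e-9) = 3.143e-19 J.
Energy delivered: (4.59 W)(353.4 s) = 1622 J.
Photons incident: 1622 / 3.143e-19 = 5.161e21, i.e. 5.161e21/6.022e23 = 0.008570 mol.
Fraction absorbed: 1 − 10^(−0.672) = 0.7872.
Photons absorbed: 0.7872 × 0.008570 = 0.006746 mol.
Product: Φ × n_abs = 0.23 × 0.006746 = 0.001552 mol.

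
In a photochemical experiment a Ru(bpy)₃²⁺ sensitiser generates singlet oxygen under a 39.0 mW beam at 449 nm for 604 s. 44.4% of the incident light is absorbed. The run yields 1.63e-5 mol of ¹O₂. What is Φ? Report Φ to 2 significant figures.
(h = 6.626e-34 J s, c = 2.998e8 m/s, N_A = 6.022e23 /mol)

Φ = 0.42

Photon energy at 449 nm: hc/λ = (6.626e-34)(2.998e8)/(449e-9) = 4.424e-19 J.
Energy delivered: (39.0 mW)(604 s) = 23.56 J.
Photons incident: 23.56 / 4.424e-19 = 5.325e19, i.e. 5.325e19/6.022e23 = 8.843e-5 mol.
Photons absorbed: 0.444 × 8.843e-5 = 3.926e-5 mol.
Φ = 1.63e-5 mol / 3.926e-5 mol photons = 0.42.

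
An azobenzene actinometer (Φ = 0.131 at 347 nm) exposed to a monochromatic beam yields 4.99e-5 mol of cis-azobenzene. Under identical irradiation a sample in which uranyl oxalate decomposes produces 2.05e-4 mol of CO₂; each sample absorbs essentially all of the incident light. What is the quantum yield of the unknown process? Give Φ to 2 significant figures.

Photons absorbed by the actinometer: 4.99e-5 / 0.131 = 3.809e-4 mol.
Φ(unknown) = 2.05e-4 / 3.809e-4 = 0.54.

Φ = 0.54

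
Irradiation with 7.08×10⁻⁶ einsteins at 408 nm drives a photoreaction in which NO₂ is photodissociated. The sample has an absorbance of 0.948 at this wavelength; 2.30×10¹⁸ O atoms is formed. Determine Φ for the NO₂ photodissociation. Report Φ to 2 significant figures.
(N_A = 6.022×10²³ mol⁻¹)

Product: 2.30×10¹⁸ / 6.022×10²³ = 3.819×10⁻⁶ mol.
Fraction absorbed: 1 − 10^(−0.948) = 0.8873.
Photons absorbed: 0.8873 × 7.08×10⁻⁶ = 6.282×10⁻⁶ mol.
Φ = 3.819×10⁻⁶ mol / 6.282×10⁻⁶ mol photons = 0.61.

Φ = 0.61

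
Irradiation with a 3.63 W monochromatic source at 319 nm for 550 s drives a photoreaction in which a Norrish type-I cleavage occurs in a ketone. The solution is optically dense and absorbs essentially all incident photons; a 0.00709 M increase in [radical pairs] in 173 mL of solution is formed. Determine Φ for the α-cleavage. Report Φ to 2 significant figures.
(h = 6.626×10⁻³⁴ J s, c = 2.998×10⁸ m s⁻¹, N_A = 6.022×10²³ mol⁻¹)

Φ = 0.23

Product: (0.00709 M)(0.173 L) = 0.001227 mol.
Photon energy at 319 nm: hc/λ = (6.626×10⁻³⁴)(2.998×10⁸)/(319×10⁻⁹) = 6.227×10⁻¹⁹ J.
Energy delivered: (3.63 W)(550 s) = 1997 J.
Photons incident: 1997 / 6.227×10⁻¹⁹ = 3.207×10²¹, i.e. 3.207×10²¹/6.022×10²³ = 0.005325 mol.
Φ = 0.001227 mol / 0.005325 mol photons = 0.23.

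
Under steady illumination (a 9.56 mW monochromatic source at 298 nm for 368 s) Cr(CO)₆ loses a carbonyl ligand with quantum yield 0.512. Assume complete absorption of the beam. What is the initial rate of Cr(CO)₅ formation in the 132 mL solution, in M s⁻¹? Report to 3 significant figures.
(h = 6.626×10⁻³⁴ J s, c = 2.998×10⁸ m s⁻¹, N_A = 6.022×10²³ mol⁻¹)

9.24×10⁻⁸ M s⁻¹

Photon energy at 298 nm: hc/λ = (6.626×10⁻³⁴)(2.998×10⁸)/(298×10⁻⁹) = 6.666×10⁻¹⁹ J.
Energy delivered: (9.56 mW)(368 s) = 3.518 J.
Photons incident: 3.518 / 6.666×10⁻¹⁹ = 5.278×10¹⁸, i.e. 5.278×10¹⁸/6.022×10²³ = 8.765×10⁻⁶ mol.
Product formed: 0.512 × 8.765×10⁻⁶ = 4.488×10⁻⁶ mol.
Rate: 4.488×10⁻⁶ mol / (368 s × 0.132 L) = 9.24×10⁻⁸ M s⁻¹.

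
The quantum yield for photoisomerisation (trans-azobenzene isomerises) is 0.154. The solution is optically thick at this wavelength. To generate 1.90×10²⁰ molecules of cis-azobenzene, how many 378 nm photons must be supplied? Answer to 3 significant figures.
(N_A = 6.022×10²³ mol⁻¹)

1.23×10²¹ photons

Product: 1.90×10²⁰ / 6.022×10²³ = 3.155×10⁻⁴ mol.
Photons that must be absorbed: 3.155×10⁻⁴ / 0.154 = 0.002049 mol.
Photon count: 0.002049 × 6.022×10²³ = 1.23×10²¹.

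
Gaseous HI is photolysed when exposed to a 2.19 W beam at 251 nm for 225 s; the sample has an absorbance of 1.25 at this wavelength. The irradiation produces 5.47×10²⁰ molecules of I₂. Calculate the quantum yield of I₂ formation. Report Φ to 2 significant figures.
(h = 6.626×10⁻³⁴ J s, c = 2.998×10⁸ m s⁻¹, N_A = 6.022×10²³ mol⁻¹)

Φ = 0.93

Product: 5.47×10²⁰ / 6.022×10²³ = 9.083×10⁻⁴ mol.
Photon energy at 251 nm: hc/λ = (6.626×10⁻³⁴)(2.998×10⁸)/(251×10⁻⁹) = 7.914×10⁻¹⁹ J.
Energy delivered: (2.19 W)(225 s) = 492.8 J.
Photons incident: 492.8 / 7.914×10⁻¹⁹ = 6.227×10²⁰, i.e. 6.227×10²⁰/6.022×10²³ = 0.001034 mol.
Fraction absorbed: 1 − 10^(−1.25) = 0.9438.
Photons absorbed: 0.9438 × 0.001034 = 9.759×10⁻⁴ mol.
Φ = 9.083×10⁻⁴ mol / 9.759×10⁻⁴ mol photons = 0.93.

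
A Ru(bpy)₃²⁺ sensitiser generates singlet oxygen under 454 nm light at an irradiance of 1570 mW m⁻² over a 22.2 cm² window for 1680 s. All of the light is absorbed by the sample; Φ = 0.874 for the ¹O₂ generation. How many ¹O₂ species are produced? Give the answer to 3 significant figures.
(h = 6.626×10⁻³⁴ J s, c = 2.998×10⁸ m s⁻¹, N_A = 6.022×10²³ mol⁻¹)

1.17×10¹⁹ species

Photon energy at 454 nm: hc/λ = (6.626×10⁻³⁴)(2.998×10⁸)/(454×10⁻⁹) = 4.375×10⁻¹⁹ J.
Energy delivered: (1570 mW m⁻²)(22.2×10⁻⁴ m²)(1680 s) = 5.855 J.
Photons incident: 5.855 / 4.375×10⁻¹⁹ = 1.338×10¹⁹, i.e. 1.338×10¹⁹/6.022×10²³ = 2.222×10⁻⁵ mol.
Product: Φ × n_abs = 0.874 × 2.222×10⁻⁵ = 1.942×10⁻⁵ mol.
As a count: 1.942×10⁻⁵ × 6.022×10²³ = 1.17×10¹⁹.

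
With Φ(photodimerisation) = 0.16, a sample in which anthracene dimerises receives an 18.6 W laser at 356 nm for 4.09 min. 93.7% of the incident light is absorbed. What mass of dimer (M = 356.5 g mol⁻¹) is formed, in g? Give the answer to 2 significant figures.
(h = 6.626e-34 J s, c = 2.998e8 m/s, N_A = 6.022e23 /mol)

0.73 g

Photon energy at 356 nm: hc/λ = (6.626e-34)(2.998e8)/(356e-9) = 5.580e-19 J.
Energy delivered: (18.6 W)(245.4 s) = 4564 J.
Photons incident: 4564 / 5.580e-19 = 8.179e21, i.e. 8.179e21/6.022e23 = 0.01358 mol.
Photons absorbed: 0.937 × 0.01358 = 0.01272 mol.
Product: Φ × n_abs = 0.16 × 0.01272 = 0.002035 mol.
Mass: 0.002035 × 356.5 = 0.7255 g = 0.73 g.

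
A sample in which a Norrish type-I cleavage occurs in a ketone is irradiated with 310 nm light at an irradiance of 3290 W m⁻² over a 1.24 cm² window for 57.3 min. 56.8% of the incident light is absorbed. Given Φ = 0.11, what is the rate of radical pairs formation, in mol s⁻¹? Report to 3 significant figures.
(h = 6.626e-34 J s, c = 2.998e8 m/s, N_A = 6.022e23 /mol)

Photon energy at 310 nm: hc/λ = (6.626e-34)(2.998e8)/(310e-9) = 6.408e-19 J.
Energy delivered: (3290 W m⁻²)(1.24e-4 m²)(3438 s) = 1403 J.
Photons incident: 1403 / 6.408e-19 = 2.189e21, i.e. 2.189e21/6.022e23 = 0.003635 mol.
Photons absorbed: 0.568 × 0.003635 = 0.002065 mol.
Product formed: 0.11 × 0.002065 = 2.272e-4 mol.
Rate: 2.272e-4 / 3438 s = 6.61e-8 mol s⁻¹.

6.61e-8 mol s⁻¹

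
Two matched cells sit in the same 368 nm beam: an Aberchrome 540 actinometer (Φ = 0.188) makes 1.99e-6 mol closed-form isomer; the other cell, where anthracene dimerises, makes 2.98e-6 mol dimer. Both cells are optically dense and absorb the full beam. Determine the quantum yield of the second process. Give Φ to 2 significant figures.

Φ = 0.28

Photons absorbed by the actinometer: 1.99e-6 / 0.188 = 1.059e-5 mol.
Φ(unknown) = 2.98e-6 / 1.059e-5 = 0.28.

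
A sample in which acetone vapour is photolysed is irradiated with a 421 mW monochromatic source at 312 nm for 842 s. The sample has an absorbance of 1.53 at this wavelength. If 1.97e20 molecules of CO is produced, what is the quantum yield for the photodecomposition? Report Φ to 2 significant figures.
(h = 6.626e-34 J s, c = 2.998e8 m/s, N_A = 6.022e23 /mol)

Φ = 0.36

Product: 1.97e20 / 6.022e23 = 3.271e-4 mol.
Photon energy at 312 nm: hc/λ = (6.626e-34)(2.998e8)/(312e-9) = 6.367e-19 J.
Energy delivered: (421 mW)(842 s) = 354.5 J.
Photons incident: 354.5 / 6.367e-19 = 5.568e20, i.e. 5.568e20/6.022e23 = 9.246e-4 mol.
Fraction absorbed: 1 − 10^(−1.53) = 0.9705.
Photons absorbed: 0.9705 × 9.246e-4 = 8.973e-4 mol.
Φ = 3.271e-4 mol / 8.973e-4 mol photons = 0.36.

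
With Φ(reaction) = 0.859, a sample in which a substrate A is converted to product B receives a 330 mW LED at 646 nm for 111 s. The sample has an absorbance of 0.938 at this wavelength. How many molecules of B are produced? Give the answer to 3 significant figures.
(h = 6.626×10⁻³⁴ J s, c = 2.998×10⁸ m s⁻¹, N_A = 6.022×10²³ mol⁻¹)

Photon energy at 646 nm: hc/λ = (6.626×10⁻³⁴)(2.998×10⁸)/(646×10⁻⁹) = 3.075×10⁻¹⁹ J.
Energy delivered: (330 mW)(111 s) = 36.63 J.
Photons incident: 36.63 / 3.075×10⁻¹⁹ = 1.191×10²⁰, i.e. 1.191×10²⁰/6.022×10²³ = 1.978×10⁻⁴ mol.
Fraction absorbed: 1 − 10^(−0.938) = 0.8847.
Photons absorbed: 0.8847 × 1.978×10⁻⁴ = 1.750×10⁻⁴ mol.
Product: Φ × n_abs = 0.859 × 1.750×10⁻⁴ = 1.503×10⁻⁴ mol.
As a count: 1.503×10⁻⁴ × 6.022×10²³ = 9.05×10¹⁹.

9.05×10¹⁹ molecules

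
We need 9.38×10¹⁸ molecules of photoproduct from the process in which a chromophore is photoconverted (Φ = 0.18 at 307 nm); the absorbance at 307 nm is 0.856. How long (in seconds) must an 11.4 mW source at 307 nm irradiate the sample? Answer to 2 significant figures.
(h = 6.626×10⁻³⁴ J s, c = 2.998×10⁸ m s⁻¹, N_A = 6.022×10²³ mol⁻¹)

Product: 9.38×10¹⁸ / 6.022×10²³ = 1.558×10⁻⁵ mol.
Photons that must be absorbed: 1.558×10⁻⁵ / 0.18 = 8.656×10⁻⁵ mol.
Fraction absorbed: 1 − 10^(−0.856) = 0.8607.
Incident photons needed: 8.656×10⁻⁵ / 0.8607 = 1.006×10⁻⁴ mol.
Photon energy: hc/λ = 6.471×10⁻¹⁹ J; per mole, 3.897×10⁵ J mol⁻¹.
Energy required: 1.006×10⁻⁴ × 3.897×10⁵ = 39.20 J.
Time: 39.20 J / 0.0114 W = 3400 s.

t ≈ 3400 s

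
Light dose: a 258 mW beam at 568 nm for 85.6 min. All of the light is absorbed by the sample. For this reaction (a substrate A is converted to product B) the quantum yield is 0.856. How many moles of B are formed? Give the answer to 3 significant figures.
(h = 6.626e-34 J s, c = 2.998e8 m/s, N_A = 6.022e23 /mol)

0.00539 mol

Photon energy at 568 nm: hc/λ = (6.626e-34)(2.998e8)/(568e-9) = 3.497e-19 J.
Energy delivered: (258 mW)(5136 s) = 1325 J.
Photons incident: 1325 / 3.497e-19 = 3.789e21, i.e. 3.789e21/6.022e23 = 0.006292 mol.
Product: Φ × n_abs = 0.856 × 0.006292 = 0.005386 mol.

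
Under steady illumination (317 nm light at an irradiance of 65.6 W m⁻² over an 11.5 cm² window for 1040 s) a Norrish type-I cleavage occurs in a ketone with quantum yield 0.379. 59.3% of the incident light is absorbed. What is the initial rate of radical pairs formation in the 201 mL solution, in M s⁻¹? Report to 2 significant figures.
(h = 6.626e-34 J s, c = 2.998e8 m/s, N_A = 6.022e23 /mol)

2.2e-7 M s⁻¹

Photon energy at 317 nm: hc/λ = (6.626e-34)(2.998e8)/(317e-9) = 6.266e-19 J.
Energy delivered: (65.6 W m⁻²)(11.5e-4 m²)(1040 s) = 78.46 J.
Photons incident: 78.46 / 6.266e-19 = 1.252e20, i.e. 1.252e20/6.022e23 = 2.079e-4 mol.
Photons absorbed: 0.593 × 2.079e-4 = 1.233e-4 mol.
Product formed: 0.379 × 1.233e-4 = 4.673e-5 mol.
Rate: 4.673e-5 mol / (1040 s × 0.201 L) = 2.2e-7 M s⁻¹.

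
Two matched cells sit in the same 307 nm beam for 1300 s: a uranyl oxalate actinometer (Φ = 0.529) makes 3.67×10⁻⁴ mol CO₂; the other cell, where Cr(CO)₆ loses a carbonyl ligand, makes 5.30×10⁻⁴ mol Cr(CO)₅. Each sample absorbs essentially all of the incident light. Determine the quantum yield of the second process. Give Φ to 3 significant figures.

Φ = 0.764

Photons absorbed by the actinometer: 3.67×10⁻⁴ / 0.529 = 6.938×10⁻⁴ mol.
Φ(unknown) = 5.30×10⁻⁴ / 6.938×10⁻⁴ = 0.764.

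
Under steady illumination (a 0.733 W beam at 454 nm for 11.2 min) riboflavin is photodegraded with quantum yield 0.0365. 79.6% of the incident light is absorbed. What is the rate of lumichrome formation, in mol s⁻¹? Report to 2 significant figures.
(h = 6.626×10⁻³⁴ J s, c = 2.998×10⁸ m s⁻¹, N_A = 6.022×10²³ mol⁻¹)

8.1×10⁻⁸ mol s⁻¹

Photon energy at 454 nm: hc/λ = (6.626×10⁻³⁴)(2.998×10⁸)/(454×10⁻⁹) = 4.375×10⁻¹⁹ J.
Energy delivered: (0.733 W)(672 s) = 492.6 J.
Photons incident: 492.6 / 4.375×10⁻¹⁹ = 1.126×10²¹, i.e. 1.126×10²¹/6.022×10²³ = 0.001870 mol.
Photons absorbed: 0.796 × 0.001870 = 0.001489 mol.
Product formed: 0.0365 × 0.001489 = 5.435×10⁻⁵ mol.
Rate: 5.435×10⁻⁵ / 672 s = 8.1×10⁻⁸ mol s⁻¹.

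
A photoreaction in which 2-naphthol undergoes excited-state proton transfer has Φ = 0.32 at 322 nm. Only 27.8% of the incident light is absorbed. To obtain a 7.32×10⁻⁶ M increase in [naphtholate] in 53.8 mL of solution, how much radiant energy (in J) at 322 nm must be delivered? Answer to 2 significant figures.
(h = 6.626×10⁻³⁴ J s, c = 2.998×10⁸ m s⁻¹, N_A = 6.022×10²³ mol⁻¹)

1.6 J

Product: (7.32×10⁻⁶ M)(0.0538 L) = 3.938×10⁻⁷ mol.
Photons that must be absorbed: 3.938×10⁻⁷ / 0.32 = 1.231×10⁻⁶ mol.
Incident photons needed: 1.231×10⁻⁶ / 0.278 = 4.428×10⁻⁶ mol.
Photon energy: hc/λ = 6.169×10⁻¹⁹ J; per mole, 3.715×10⁵ J mol⁻¹.
Energy required: 4.428×10⁻⁶ × 3.715×10⁵ = 1.6 J.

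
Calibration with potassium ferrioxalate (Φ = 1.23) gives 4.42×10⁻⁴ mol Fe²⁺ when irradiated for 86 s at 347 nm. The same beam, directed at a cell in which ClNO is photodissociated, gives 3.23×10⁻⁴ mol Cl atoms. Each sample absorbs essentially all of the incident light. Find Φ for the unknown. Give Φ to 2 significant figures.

Photons absorbed by the actinometer: 4.42×10⁻⁴ / 1.23 = 3.593×10⁻⁴ mol.
Φ(unknown) = 3.23×10⁻⁴ / 3.593×10⁻⁴ = 0.90.

Φ = 0.90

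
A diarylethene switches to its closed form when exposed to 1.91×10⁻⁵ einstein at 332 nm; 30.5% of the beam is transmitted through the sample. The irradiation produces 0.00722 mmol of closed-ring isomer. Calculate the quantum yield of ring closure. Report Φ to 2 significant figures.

Φ = 0.54

Product: 0.00722 mmol = 7.22×10⁻⁶ mol.
Fraction absorbed: 1 − 30.5/100 = 0.6950.
Photons absorbed: 0.6950 × 1.91×10⁻⁵ = 1.327×10⁻⁵ mol.
Φ = 7.22×10⁻⁶ mol / 1.327×10⁻⁵ mol photons = 0.54.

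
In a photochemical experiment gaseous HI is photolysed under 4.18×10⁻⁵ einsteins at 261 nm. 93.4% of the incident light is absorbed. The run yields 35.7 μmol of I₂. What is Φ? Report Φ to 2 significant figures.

Product: 35.7 μmol = 3.57×10⁻⁵ mol.
Photons absorbed: 0.934 × 4.18×10⁻⁵ = 3.904×10⁻⁵ mol.
Φ = 3.57×10⁻⁵ mol / 3.904×10⁻⁵ mol photons = 0.91.

Φ = 0.91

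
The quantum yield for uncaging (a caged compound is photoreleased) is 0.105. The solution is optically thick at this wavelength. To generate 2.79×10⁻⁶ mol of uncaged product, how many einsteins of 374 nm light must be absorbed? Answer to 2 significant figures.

2.7×10⁻⁵ einstein

Photons that must be absorbed: 2.79×10⁻⁶ / 0.105 = 2.657×10⁻⁵ mol.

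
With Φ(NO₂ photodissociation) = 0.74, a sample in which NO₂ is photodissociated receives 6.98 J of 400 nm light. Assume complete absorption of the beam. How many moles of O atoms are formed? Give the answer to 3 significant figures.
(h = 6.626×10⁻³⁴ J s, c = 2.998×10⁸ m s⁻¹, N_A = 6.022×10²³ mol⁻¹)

1.73×10⁻⁵ mol

Photon energy at 400 nm: hc/λ = (6.626×10⁻³⁴)(2.998×10⁸)/(400×10⁻⁹) = 4.966×10⁻¹⁹ J.
Photons incident: 6.98 / 4.966×10⁻¹⁹ = 1.406×10¹⁹, i.e. 1.406×10¹⁹/6.022×10²³ = 2.335×10⁻⁵ mol.
Product: Φ × n_abs = 0.74 × 2.335×10⁻⁵ = 1.728×10⁻⁵ mol.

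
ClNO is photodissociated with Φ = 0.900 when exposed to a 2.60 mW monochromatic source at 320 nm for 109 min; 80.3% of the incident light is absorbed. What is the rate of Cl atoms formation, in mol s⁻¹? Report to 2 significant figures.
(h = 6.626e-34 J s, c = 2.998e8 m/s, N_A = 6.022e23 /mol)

Photon energy at 320 nm: hc/λ = (6.626e-34)(2.998e8)/(320e-9) = 6.208e-19 J.
Energy delivered: (2.60 mW)(6540 s) = 17.00 J.
Photons incident: 17.00 / 6.208e-19 = 2.738e19, i.e. 2.738e19/6.022e23 = 4.547e-5 mol.
Photons absorbed: 0.803 × 4.547e-5 = 3.651e-5 mol.
Product formed: 0.900 × 3.651e-5 = 3.286e-5 mol.
Rate: 3.286e-5 / 6540 s = 5.0e-9 mol s⁻¹.

5.0e-9 mol s⁻¹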